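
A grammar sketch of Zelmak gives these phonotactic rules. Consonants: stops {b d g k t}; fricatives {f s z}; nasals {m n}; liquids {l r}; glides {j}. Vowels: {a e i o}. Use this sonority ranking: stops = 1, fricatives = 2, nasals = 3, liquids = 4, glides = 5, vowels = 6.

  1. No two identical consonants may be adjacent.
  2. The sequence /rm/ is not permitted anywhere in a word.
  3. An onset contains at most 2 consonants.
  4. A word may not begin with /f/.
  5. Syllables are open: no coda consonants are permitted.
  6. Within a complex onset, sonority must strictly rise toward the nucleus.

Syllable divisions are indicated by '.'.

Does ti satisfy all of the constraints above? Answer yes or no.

ti — σ1 onset /t/, coda /∅/ ok → phonotactically legal

yes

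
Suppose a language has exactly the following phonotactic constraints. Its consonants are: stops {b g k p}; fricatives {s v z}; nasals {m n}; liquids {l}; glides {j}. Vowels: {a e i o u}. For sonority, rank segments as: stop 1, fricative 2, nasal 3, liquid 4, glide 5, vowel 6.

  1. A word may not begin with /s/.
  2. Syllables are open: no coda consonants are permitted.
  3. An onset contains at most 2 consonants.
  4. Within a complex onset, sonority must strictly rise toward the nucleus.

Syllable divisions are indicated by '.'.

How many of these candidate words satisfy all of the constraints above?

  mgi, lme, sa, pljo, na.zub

mgi — violates constraint 4: syllable 1 onset /mg/: /m/ (nasal, 3) → /g/ (stop, 1) does not rise → not permitted
lme — violates constraint 4: syllable 1 onset /lm/: /l/ (liquid, 4) → /m/ (nasal, 3) does not rise → not permitted
sa — violates constraint 1: word begins with /s/ → not permitted
pljo — violates constraint 3: syllable 1 onset /plj/ has 3 consonants (> 2) → not permitted
na.zub — violates constraint 2: syllable 2 coda /b/ has 1 consonant (> 0) → not permitted
No form is permitted → 0.

0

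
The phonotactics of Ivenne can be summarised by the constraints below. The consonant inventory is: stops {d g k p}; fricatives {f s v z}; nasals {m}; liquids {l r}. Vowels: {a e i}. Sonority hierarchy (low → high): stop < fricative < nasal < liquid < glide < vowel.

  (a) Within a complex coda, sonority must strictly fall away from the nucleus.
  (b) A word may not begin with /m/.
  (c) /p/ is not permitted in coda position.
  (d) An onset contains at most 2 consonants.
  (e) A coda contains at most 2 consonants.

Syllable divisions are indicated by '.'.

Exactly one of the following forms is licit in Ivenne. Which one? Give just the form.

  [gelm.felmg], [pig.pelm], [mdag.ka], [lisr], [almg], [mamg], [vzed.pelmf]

[gelm.felmg] — violates constraint (e): syllable 2 coda /lmg/ has 3 consonants (> 2) → illicit
[pig.pelm] — σ1 onset /p/, coda /g/ ok; σ2 onset /p/, coda /lm/ (4→3 falls) ok → licit
[mdag.ka] — violates constraint (b): word begins with /m/ → illicit
[lisr] — violates constraint (a): syllable 1 coda /sr/: /s/ (fricative, 2) → /r/ (liquid, 4) does not fall → illicit
[almg] — violates constraint (e): syllable 1 coda /lmg/ has 3 consonants (> 2) → illicit
[mamg] — violates constraint (b): word begins with /m/ → illicit
[vzed.pelmf] — violates constraint (e): syllable 2 coda /lmf/ has 3 consonants (> 2) → illicit

[pig.pelm]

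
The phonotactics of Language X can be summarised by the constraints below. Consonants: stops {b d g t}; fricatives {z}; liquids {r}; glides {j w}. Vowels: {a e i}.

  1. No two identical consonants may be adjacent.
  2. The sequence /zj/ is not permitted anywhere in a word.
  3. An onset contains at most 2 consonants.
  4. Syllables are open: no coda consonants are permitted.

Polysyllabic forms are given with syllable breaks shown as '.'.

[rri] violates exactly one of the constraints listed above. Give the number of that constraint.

1

[rri]: adjacent identical consonants /rr/.
This is a violation of constraint 1: "No two identical consonants may be adjacent."
The remaining constraints (2, 3, 4) are satisfied.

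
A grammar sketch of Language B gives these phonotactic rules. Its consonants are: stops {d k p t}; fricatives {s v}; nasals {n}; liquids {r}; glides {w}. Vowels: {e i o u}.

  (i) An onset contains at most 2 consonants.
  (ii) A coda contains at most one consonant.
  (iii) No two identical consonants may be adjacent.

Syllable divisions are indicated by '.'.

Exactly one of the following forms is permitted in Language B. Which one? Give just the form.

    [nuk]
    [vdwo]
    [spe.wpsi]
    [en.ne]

[nuk] — σ1 onset /n/, coda /k/ ok → permitted
[vdwo] — violates constraint (i): syllable 1 onset /vdw/ has 3 consonants (> 2) → not permitted
[spe.wpsi] — violates constraint (i): syllable 2 onset /wps/ has 3 consonants (> 2) → not permitted
[en.ne] — violates constraint (iii): adjacent identical consonants /nn/ → not permitted

[nuk]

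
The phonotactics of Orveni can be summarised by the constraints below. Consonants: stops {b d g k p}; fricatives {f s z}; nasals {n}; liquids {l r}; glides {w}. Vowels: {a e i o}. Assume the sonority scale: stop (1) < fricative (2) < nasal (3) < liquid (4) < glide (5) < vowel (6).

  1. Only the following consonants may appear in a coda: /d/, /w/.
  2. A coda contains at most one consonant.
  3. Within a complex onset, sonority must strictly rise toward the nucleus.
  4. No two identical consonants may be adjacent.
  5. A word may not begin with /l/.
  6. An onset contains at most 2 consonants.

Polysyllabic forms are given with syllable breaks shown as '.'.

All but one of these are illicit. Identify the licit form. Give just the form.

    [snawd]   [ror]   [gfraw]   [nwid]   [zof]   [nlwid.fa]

[snawd] — violates constraint 2: syllable 1 coda /wd/ has 2 consonants (> 1) → illicit
[ror] — violates constraint 1: syllable 1 coda contains /r/, which is not a licensed coda consonant → illicit
[gfraw] — violates constraint 6: syllable 1 onset /gfr/ has 3 consonants (> 2) → illicit
[nwid] — σ1 onset /nw/ (3→5 rises), coda /d/ ok → licit
[zof] — violates constraint 1: syllable 1 coda contains /f/, which is not a licensed coda consonant → illicit
[nlwid.fa] — violates constraint 6: syllable 1 onset /nlw/ has 3 consonants (> 2) → illicit

[nwid]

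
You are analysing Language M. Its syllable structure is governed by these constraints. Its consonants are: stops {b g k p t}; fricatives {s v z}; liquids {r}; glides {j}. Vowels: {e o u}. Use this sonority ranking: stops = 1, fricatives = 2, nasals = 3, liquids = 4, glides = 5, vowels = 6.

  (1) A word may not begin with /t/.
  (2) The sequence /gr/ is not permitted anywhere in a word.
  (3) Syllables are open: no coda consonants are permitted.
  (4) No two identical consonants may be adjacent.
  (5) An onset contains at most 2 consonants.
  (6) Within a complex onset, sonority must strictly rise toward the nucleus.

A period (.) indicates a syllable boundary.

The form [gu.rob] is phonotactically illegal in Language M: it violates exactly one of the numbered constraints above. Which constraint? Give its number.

3

[gu.rob]: syllable 2 coda /b/ has 1 consonant (> 0).
This is a violation of constraint 3: "Syllables are open: no coda consonants are permitted."
The remaining constraints (1, 2, 4, 5, 6) are satisfied.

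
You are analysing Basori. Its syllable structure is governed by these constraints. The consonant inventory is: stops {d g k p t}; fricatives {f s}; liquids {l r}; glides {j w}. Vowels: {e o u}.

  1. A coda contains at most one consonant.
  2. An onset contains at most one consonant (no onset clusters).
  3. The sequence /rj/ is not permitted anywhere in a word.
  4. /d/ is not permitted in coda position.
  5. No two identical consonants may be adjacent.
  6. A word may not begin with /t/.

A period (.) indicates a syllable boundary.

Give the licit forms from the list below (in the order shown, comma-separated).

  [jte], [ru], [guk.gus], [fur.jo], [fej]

[jte] — violates constraint 2: syllable 1 onset /jt/ has 2 consonants (> 1) → illicit
[ru] — σ1 onset /r/, coda /∅/ ok → licit
[guk.gus] — σ1 onset /g/, coda /k/ ok; σ2 onset /g/, coda /s/ ok → licit
[fur.jo] — violates constraint 3: contains banned sequence /rj/ → illicit
[fej] — σ1 onset /f/, coda /j/ ok → licit

[ru], [guk.gus], [fej]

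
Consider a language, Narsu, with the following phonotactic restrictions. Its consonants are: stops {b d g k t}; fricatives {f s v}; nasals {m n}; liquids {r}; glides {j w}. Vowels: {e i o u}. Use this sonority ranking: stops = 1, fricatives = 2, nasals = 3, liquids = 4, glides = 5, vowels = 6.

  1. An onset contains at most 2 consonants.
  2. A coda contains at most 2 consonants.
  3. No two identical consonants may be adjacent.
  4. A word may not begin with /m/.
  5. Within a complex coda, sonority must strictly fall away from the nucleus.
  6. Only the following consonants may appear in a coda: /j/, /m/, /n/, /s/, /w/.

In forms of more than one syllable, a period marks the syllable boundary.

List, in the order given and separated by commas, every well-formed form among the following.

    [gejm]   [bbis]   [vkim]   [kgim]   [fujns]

[gejm] — σ1 onset /g/, coda /jm/ (5→3 falls) ok → well-formed
[bbis] — violates constraint 3: adjacent identical consonants /bb/ → ill-formed
[vkim] — σ1 onset /vk/ (2C), coda /m/ ok → well-formed
[kgim] — σ1 onset /kg/ (2C), coda /m/ ok → well-formed
[fujns] — violates constraint 2: syllable 1 coda /jns/ has 3 consonants (> 2) → ill-formed

[gejm], [vkim], [kgim]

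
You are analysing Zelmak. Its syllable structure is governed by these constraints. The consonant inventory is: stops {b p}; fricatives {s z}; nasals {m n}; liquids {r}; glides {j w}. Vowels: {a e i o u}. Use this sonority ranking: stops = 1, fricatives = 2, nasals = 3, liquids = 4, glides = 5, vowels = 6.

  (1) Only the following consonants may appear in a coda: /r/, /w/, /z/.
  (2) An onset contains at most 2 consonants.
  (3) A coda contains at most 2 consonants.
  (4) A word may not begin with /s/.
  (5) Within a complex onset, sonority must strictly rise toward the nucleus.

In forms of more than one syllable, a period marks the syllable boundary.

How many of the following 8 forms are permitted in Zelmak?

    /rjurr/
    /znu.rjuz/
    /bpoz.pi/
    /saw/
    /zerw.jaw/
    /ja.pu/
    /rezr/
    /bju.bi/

6

/rjurr/ — σ1 onset /rj/ (4→5 rises), coda /rr/ (2C) ok → permitted
/znu.rjuz/ — σ1 onset /zn/ (2→3 rises), coda /∅/ ok; σ2 onset /rj/ (4→5 rises), coda /z/ ok → permitted
/bpoz.pi/ — violates constraint 5: syllable 1 onset /bp/: /b/ (stop, 1) → /p/ (stop, 1) does not rise → not permitted
/saw/ — violates constraint 4: word begins with /s/ → not permitted
/zerw.jaw/ — σ1 onset /z/, coda /rw/ (2C) ok; σ2 onset /j/, coda /w/ ok → permitted
/ja.pu/ — σ1 onset /j/, coda /∅/ ok; σ2 onset /p/, coda /∅/ ok → permitted
/rezr/ — σ1 onset /r/, coda /zr/ (2C) ok → permitted
/bju.bi/ — σ1 onset /bj/ (1→5 rises), coda /∅/ ok; σ2 onset /b/, coda /∅/ ok → permitted
Permitted: /rjurr/, /znu.rjuz/, /zerw.jaw/, /ja.pu/, /rezr/, /bju.bi/ → 6.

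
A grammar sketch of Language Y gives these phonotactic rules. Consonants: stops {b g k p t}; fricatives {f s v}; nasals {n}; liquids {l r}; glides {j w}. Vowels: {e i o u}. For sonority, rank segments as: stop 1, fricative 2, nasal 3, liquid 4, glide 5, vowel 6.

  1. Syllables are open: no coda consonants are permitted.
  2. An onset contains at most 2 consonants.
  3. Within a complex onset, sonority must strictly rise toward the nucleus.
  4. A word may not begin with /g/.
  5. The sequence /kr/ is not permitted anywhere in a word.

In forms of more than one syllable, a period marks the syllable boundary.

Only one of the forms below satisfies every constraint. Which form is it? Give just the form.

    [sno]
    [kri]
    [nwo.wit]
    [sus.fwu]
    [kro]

[sno]

[sno] — σ1 onset /sn/ (2→3 rises), coda /∅/ ok → permitted
[kri] — violates constraint 5: contains banned sequence /kr/ → not permitted
[nwo.wit] — violates constraint 1: syllable 2 coda /t/ has 1 consonant (> 0) → not permitted
[sus.fwu] — violates constraint 1: syllable 1 coda /s/ has 1 consonant (> 0) → not permitted
[kro] — violates constraint 5: contains banned sequence /kr/ → not permitted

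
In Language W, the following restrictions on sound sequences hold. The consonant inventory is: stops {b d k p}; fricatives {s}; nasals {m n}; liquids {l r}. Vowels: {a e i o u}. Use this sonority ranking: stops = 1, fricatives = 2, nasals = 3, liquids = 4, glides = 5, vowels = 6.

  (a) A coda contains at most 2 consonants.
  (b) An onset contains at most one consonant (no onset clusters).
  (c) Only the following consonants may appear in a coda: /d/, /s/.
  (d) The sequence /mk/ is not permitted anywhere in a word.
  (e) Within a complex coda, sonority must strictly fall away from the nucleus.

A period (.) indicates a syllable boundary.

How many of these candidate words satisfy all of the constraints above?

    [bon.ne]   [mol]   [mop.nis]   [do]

[bon.ne] — violates constraint (c): syllable 1 coda contains /n/, which is not a licensed coda consonant → illicit
[mol] — violates constraint (c): syllable 1 coda contains /l/, which is not a licensed coda consonant → illicit
[mop.nis] — violates constraint (c): syllable 1 coda contains /p/, which is not a licensed coda consonant → illicit
[do] — σ1 onset /d/, coda /∅/ ok → licit
Licit: [do] → 1.

1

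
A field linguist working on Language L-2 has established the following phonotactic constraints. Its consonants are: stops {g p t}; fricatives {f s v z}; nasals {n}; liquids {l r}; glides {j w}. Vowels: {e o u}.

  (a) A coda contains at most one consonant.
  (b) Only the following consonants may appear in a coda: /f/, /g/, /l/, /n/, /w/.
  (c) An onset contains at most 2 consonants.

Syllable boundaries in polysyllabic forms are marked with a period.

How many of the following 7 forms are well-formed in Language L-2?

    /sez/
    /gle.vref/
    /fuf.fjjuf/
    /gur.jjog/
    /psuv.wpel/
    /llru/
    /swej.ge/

1

/sez/ — violates constraint (b): syllable 1 coda contains /z/, which is not a licensed coda consonant → ill-formed
/gle.vref/ — σ1 onset /gl/ (2C), coda /∅/ ok; σ2 onset /vr/ (2C), coda /f/ ok → well-formed
/fuf.fjjuf/ — violates constraint (c): syllable 2 onset /fjj/ has 3 consonants (> 2) → ill-formed
/gur.jjog/ — violates constraint (b): syllable 1 coda contains /r/, which is not a licensed coda consonant → ill-formed
/psuv.wpel/ — violates constraint (b): syllable 1 coda contains /v/, which is not a licensed coda consonant → ill-formed
/llru/ — violates constraint (c): syllable 1 onset /llr/ has 3 consonants (> 2) → ill-formed
/swej.ge/ — violates constraint (b): syllable 1 coda contains /j/, which is not a licensed coda consonant → ill-formed
Well-formed: /gle.vref/ → 1.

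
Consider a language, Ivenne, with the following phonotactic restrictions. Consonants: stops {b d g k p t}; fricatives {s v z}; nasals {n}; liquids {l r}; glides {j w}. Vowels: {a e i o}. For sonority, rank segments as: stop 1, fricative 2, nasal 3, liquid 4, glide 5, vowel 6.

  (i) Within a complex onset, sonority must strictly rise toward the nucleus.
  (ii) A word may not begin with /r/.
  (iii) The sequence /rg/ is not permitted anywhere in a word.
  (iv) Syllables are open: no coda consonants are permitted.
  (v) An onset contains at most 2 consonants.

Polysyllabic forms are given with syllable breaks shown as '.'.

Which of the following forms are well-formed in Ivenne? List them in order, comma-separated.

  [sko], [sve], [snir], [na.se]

[na.se]

[sko] — violates constraint (i): syllable 1 onset /sk/: /s/ (fricative, 2) → /k/ (stop, 1) does not rise → ill-formed
[sve] — violates constraint (i): syllable 1 onset /sv/: /s/ (fricative, 2) → /v/ (fricative, 2) does not rise → ill-formed
[snir] — violates constraint (iv): syllable 1 coda /r/ has 1 consonant (> 0) → ill-formed
[na.se] — σ1 onset /n/, coda /∅/ ok; σ2 onset /s/, coda /∅/ ok → well-formed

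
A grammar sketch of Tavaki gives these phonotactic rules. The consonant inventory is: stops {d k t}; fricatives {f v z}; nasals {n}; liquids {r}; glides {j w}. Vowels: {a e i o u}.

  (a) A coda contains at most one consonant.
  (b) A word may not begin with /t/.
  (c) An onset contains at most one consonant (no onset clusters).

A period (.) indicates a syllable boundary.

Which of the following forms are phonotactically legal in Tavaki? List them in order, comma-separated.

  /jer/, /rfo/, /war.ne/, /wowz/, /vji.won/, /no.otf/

/jer/ — σ1 onset /j/, coda /r/ ok → phonotactically legal
/rfo/ — violates constraint (c): syllable 1 onset /rf/ has 2 consonants (> 1) → phonotactically illegal
/war.ne/ — σ1 onset /w/, coda /r/ ok; σ2 onset /n/, coda /∅/ ok → phonotactically legal
/wowz/ — violates constraint (a): syllable 1 coda /wz/ has 2 consonants (> 1) → phonotactically illegal
/vji.won/ — violates constraint (c): syllable 1 onset /vj/ has 2 consonants (> 1) → phonotactically illegal
/no.otf/ — violates constraint (a): syllable 2 coda /tf/ has 2 consonants (> 1) → phonotactically illegal

/jer/, /war.ne/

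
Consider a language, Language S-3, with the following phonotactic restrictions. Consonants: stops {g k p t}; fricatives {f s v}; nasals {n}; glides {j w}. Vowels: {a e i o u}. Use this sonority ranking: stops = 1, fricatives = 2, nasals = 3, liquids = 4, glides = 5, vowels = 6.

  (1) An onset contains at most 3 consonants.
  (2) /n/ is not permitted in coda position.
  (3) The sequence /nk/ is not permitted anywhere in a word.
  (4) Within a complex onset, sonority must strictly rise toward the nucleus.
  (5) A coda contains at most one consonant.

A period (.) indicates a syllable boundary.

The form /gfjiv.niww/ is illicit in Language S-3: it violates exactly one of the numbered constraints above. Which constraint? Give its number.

/gfjiv.niww/: syllable 2 coda /ww/ has 2 consonants (> 1).
This is a violation of constraint 5: "A coda contains at most one consonant."
The remaining constraints (1, 2, 3, 4) are satisfied.

5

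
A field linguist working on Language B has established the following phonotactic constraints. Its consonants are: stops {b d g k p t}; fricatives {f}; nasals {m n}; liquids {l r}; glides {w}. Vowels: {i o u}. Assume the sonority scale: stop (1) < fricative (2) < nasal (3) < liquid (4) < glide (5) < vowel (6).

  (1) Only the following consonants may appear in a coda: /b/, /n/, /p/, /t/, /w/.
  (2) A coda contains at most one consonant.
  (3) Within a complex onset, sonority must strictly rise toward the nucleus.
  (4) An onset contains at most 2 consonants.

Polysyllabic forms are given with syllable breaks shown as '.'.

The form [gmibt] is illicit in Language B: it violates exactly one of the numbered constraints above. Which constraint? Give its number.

[gmibt]: syllable 1 coda /bt/ has 2 consonants (> 1).
This is a violation of constraint 2: "A coda contains at most one consonant."
The remaining constraints (1, 3, 4) are satisfied.

2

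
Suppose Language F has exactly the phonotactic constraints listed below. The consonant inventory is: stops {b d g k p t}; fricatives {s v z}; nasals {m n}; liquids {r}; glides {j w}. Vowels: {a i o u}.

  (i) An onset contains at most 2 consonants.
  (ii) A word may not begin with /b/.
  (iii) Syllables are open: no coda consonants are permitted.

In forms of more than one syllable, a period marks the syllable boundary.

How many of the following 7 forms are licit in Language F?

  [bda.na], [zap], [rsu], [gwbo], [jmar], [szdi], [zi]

[bda.na] — violates constraint (ii): word begins with /b/ → illicit
[zap] — violates constraint (iii): syllable 1 coda /p/ has 1 consonant (> 0) → illicit
[rsu] — σ1 onset /rs/ (2C), coda /∅/ ok → licit
[gwbo] — violates constraint (i): syllable 1 onset /gwb/ has 3 consonants (> 2) → illicit
[jmar] — violates constraint (iii): syllable 1 coda /r/ has 1 consonant (> 0) → illicit
[szdi] — violates constraint (i): syllable 1 onset /szd/ has 3 consonants (> 2) → illicit
[zi] — σ1 onset /z/, coda /∅/ ok → licit
Licit: [rsu], [zi] → 2.

2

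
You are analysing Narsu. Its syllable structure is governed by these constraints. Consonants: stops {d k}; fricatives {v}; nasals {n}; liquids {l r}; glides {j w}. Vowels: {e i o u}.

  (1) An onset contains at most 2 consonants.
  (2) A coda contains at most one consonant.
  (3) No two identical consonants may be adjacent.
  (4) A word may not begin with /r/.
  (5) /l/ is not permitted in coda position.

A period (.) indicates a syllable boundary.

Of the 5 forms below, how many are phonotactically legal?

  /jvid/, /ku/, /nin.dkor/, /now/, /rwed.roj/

/jvid/ — σ1 onset /jv/ (2C), coda /d/ ok → phonotactically legal
/ku/ — σ1 onset /k/, coda /∅/ ok → phonotactically legal
/nin.dkor/ — σ1 onset /n/, coda /n/ ok; σ2 onset /dk/ (2C), coda /r/ ok → phonotactically legal
/now/ — σ1 onset /n/, coda /w/ ok → phonotactically legal
/rwed.roj/ — violates constraint 4: word begins with /r/ → phonotactically illegal
Phonotactically legal: /jvid/, /ku/, /nin.dkor/, /now/ → 4.

4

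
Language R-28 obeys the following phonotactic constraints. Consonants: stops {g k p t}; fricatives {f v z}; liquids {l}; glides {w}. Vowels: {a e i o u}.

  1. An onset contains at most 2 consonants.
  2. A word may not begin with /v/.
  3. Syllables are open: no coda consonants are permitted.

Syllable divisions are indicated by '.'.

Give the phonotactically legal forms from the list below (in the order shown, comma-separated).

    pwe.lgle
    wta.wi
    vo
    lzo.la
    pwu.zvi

wta.wi, lzo.la, pwu.zvi

pwe.lgle — violates constraint 1: syllable 2 onset /lgl/ has 3 consonants (> 2) → phonotactically illegal
wta.wi — σ1 onset /wt/ (2C), coda /∅/ ok; σ2 onset /w/, coda /∅/ ok → phonotactically legal
vo — violates constraint 2: word begins with /v/ → phonotactically illegal
lzo.la — σ1 onset /lz/ (2C), coda /∅/ ok; σ2 onset /l/, coda /∅/ ok → phonotactically legal
pwu.zvi — σ1 onset /pw/ (2C), coda /∅/ ok; σ2 onset /zv/ (2C), coda /∅/ ok → phonotactically legal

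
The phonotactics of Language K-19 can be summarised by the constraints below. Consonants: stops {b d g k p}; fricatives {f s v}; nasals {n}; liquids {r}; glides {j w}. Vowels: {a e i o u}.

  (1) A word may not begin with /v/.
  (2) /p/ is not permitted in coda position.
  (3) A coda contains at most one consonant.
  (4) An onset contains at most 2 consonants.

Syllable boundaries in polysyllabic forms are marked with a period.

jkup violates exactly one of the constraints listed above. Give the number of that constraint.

2

jkup: syllable 1 coda contains /p/.
This is a violation of constraint 2: "/p/ is not permitted in coda position."
The remaining constraints (1, 3, 4) are satisfied.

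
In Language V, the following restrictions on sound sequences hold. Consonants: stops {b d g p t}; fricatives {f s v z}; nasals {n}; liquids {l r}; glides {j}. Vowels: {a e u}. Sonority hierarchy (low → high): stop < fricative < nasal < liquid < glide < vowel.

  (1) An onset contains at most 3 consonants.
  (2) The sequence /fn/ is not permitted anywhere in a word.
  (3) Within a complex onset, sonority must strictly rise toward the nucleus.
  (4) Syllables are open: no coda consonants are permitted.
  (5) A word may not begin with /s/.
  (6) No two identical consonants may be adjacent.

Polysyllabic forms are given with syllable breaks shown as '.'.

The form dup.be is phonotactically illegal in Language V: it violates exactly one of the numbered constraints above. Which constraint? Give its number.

4

dup.be: syllable 1 coda /p/ has 1 consonant (> 0).
This is a violation of constraint 4: "Syllables are open: no coda consonants are permitted."
The remaining constraints (1, 2, 3, 5, 6) are satisfied.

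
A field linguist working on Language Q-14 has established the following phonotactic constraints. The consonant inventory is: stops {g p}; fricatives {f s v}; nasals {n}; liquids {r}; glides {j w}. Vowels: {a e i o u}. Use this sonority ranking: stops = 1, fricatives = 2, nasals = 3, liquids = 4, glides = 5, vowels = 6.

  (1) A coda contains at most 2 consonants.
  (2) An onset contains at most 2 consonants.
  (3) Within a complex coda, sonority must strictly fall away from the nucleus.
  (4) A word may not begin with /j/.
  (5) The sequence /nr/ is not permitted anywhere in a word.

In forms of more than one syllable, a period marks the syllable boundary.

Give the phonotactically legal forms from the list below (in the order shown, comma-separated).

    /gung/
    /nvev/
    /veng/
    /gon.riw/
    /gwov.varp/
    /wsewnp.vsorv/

/gung/ — σ1 onset /g/, coda /ng/ (3→1 falls) ok → phonotactically legal
/nvev/ — σ1 onset /nv/ (2C), coda /v/ ok → phonotactically legal
/veng/ — σ1 onset /v/, coda /ng/ (3→1 falls) ok → phonotactically legal
/gon.riw/ — violates constraint 5: contains banned sequence /nr/ → phonotactically illegal
/gwov.varp/ — σ1 onset /gw/ (2C), coda /v/ ok; σ2 onset /v/, coda /rp/ (4→1 falls) ok → phonotactically legal
/wsewnp.vsorv/ — violates constraint 1: syllable 1 coda /wnp/ has 3 consonants (> 2) → phonotactically illegal

/gung/, /nvev/, /veng/, /gwov.varp/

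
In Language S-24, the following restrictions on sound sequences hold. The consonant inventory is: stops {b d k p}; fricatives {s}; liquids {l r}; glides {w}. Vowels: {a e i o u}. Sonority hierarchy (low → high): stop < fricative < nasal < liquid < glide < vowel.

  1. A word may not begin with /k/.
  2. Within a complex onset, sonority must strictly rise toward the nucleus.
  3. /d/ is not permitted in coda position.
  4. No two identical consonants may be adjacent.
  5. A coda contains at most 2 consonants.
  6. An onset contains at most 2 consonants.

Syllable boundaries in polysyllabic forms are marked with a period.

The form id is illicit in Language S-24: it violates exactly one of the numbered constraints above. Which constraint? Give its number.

3

id: syllable 1 coda contains /d/.
This is a violation of constraint 3: "/d/ is not permitted in coda position."
The remaining constraints (1, 2, 4, 5, 6) are satisfied.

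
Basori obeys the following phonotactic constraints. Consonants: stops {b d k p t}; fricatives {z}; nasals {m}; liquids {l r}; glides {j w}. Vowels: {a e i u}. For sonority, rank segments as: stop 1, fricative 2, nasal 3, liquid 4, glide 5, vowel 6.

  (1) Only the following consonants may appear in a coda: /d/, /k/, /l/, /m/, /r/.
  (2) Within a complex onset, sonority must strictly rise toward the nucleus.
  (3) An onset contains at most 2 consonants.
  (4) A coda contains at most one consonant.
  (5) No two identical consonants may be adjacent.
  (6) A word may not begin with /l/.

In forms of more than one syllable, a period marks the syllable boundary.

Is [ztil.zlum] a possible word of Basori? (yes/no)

[ztil.zlum] — violates constraint 2: syllable 1 onset /zt/: /z/ (fricative, 2) → /t/ (stop, 1) does not rise → illicit

no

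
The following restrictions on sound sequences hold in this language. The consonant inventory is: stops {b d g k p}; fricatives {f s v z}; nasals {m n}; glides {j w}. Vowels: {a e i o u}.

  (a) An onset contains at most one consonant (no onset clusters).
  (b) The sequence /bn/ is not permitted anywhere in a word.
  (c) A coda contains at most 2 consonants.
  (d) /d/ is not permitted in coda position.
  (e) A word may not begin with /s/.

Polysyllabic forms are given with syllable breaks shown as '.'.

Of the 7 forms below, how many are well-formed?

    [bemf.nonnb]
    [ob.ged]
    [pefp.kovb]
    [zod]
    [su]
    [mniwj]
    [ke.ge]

[bemf.nonnb] — violates constraint (c): syllable 2 coda /nnb/ has 3 consonants (> 2) → ill-formed
[ob.ged] — violates constraint (d): syllable 2 coda contains /d/ → ill-formed
[pefp.kovb] — σ1 onset /p/, coda /fp/ (2C) ok; σ2 onset /k/, coda /vb/ (2C) ok → well-formed
[zod] — violates constraint (d): syllable 1 coda contains /d/ → ill-formed
[su] — violates constraint (e): word begins with /s/ → ill-formed
[mniwj] — violates constraint (a): syllable 1 onset /mn/ has 2 consonants (> 1) → ill-formed
[ke.ge] — σ1 onset /k/, coda /∅/ ok; σ2 onset /g/, coda /∅/ ok → well-formed
Well-formed: [pefp.kovb], [ke.ge] → 2.

2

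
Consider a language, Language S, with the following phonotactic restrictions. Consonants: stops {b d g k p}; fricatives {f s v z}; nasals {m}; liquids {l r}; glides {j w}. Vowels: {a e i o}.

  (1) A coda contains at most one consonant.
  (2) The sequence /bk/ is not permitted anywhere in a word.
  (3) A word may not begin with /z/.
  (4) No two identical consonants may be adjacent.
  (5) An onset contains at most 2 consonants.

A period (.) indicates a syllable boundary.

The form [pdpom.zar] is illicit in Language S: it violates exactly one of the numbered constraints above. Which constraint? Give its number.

5

[pdpom.zar]: syllable 1 onset /pdp/ has 3 consonants (> 2).
This is a violation of constraint 5: "An onset contains at most 2 consonants."
The remaining constraints (1, 2, 3, 4) are satisfied.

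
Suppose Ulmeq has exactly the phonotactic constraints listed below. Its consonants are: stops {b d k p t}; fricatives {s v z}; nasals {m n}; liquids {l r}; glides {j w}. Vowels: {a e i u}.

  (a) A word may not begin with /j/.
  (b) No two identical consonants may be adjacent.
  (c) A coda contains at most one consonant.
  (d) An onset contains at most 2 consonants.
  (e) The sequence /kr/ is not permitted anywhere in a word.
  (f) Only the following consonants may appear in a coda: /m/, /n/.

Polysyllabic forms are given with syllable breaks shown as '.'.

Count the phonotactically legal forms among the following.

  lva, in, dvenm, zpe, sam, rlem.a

5

lva — σ1 onset /lv/ (2C), coda /∅/ ok → phonotactically legal
in — σ1 onset /∅/, coda /n/ ok → phonotactically legal
dvenm — violates constraint (c): syllable 1 coda /nm/ has 2 consonants (> 1) → phonotactically illegal
zpe — σ1 onset /zp/ (2C), coda /∅/ ok → phonotactically legal
sam — σ1 onset /s/, coda /m/ ok → phonotactically legal
rlem.a — σ1 onset /rl/ (2C), coda /m/ ok; σ2 onset /∅/, coda /∅/ ok → phonotactically legal
Phonotactically legal: lva, in, zpe, sam, rlem.a → 5.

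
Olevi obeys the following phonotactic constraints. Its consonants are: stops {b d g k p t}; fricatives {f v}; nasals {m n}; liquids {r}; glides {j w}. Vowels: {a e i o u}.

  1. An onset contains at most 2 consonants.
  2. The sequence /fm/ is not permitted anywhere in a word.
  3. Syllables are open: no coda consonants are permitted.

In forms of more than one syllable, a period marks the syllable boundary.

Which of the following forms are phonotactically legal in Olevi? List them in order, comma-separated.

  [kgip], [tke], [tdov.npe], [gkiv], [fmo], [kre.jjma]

[kgip] — violates constraint 3: syllable 1 coda /p/ has 1 consonant (> 0) → phonotactically illegal
[tke] — σ1 onset /tk/ (2C), coda /∅/ ok → phonotactically legal
[tdov.npe] — violates constraint 3: syllable 1 coda /v/ has 1 consonant (> 0) → phonotactically illegal
[gkiv] — violates constraint 3: syllable 1 coda /v/ has 1 consonant (> 0) → phonotactically illegal
[fmo] — violates constraint 2: contains banned sequence /fm/ → phonotactically illegal
[kre.jjma] — violates constraint 1: syllable 2 onset /jjm/ has 3 consonants (> 2) → phonotactically illegal

[tke]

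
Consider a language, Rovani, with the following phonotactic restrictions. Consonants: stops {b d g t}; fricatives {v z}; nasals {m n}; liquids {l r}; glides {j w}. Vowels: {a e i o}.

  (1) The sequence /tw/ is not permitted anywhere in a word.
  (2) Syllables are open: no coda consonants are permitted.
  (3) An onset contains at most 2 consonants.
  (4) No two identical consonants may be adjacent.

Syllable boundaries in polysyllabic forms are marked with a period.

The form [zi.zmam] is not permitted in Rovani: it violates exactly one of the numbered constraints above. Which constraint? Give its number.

2

[zi.zmam]: syllable 2 coda /m/ has 1 consonant (> 0).
This is a violation of constraint 2: "Syllables are open: no coda consonants are permitted."
The remaining constraints (1, 3, 4) are satisfied.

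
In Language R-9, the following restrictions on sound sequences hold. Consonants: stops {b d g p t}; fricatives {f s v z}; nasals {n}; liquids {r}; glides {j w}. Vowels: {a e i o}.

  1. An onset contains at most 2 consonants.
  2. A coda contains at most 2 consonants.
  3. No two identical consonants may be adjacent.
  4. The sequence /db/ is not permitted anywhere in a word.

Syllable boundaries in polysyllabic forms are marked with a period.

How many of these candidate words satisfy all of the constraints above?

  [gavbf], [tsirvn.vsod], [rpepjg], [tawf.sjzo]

[gavbf] — violates constraint 2: syllable 1 coda /vbf/ has 3 consonants (> 2) → phonotactically illegal
[tsirvn.vsod] — violates constraint 2: syllable 1 coda /rvn/ has 3 consonants (> 2) → phonotactically illegal
[rpepjg] — violates constraint 2: syllable 1 coda /pjg/ has 3 consonants (> 2) → phonotactically illegal
[tawf.sjzo] — violates constraint 1: syllable 2 onset /sjz/ has 3 consonants (> 2) → phonotactically illegal
No form is phonotactically legal → 0.

0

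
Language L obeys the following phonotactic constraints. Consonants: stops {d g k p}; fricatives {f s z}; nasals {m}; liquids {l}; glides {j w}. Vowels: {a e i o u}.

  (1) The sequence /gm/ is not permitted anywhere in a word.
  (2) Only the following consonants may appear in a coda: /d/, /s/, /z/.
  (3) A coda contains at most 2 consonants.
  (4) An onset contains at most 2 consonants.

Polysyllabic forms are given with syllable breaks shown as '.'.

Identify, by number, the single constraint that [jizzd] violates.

[jizzd]: syllable 1 coda /zzd/ has 3 consonants (> 2).
This is a violation of constraint 3: "A coda contains at most 2 consonants."
The remaining constraints (1, 2, 4) are satisfied.

3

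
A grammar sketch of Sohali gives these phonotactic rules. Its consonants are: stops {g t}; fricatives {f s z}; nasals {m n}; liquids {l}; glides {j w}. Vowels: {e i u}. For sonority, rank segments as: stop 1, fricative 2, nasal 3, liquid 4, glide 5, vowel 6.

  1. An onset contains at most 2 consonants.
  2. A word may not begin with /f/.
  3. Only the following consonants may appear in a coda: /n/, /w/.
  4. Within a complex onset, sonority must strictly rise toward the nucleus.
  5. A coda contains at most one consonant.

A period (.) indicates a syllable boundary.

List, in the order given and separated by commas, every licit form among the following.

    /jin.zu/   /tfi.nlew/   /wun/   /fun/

/jin.zu/ — σ1 onset /j/, coda /n/ ok; σ2 onset /z/, coda /∅/ ok → licit
/tfi.nlew/ — σ1 onset /tf/ (1→2 rises), coda /∅/ ok; σ2 onset /nl/ (3→4 rises), coda /w/ ok → licit
/wun/ — σ1 onset /w/, coda /n/ ok → licit
/fun/ — violates constraint 2: word begins with /f/ → illicit

/jin.zu/, /tfi.nlew/, /wun/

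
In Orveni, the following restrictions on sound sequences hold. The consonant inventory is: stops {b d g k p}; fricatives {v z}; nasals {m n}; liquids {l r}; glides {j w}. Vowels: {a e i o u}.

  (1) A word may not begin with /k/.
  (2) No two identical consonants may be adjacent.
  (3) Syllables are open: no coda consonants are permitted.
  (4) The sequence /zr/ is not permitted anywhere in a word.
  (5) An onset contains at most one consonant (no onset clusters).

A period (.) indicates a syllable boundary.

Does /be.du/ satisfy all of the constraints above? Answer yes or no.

/be.du/ — σ1 onset /b/, coda /∅/ ok; σ2 onset /d/, coda /∅/ ok → licit

yes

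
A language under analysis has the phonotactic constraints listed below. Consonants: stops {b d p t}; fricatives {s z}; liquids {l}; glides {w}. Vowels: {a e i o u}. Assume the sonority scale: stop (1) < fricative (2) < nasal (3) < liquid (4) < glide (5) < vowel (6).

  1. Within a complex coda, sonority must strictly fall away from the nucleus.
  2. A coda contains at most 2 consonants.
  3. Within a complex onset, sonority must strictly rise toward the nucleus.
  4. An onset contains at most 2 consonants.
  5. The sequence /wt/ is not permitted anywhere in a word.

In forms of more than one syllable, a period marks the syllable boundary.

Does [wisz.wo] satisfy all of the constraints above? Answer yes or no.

no

[wisz.wo] — violates constraint 1: syllable 1 coda /sz/: /s/ (fricative, 2) → /z/ (fricative, 2) does not fall → not permitted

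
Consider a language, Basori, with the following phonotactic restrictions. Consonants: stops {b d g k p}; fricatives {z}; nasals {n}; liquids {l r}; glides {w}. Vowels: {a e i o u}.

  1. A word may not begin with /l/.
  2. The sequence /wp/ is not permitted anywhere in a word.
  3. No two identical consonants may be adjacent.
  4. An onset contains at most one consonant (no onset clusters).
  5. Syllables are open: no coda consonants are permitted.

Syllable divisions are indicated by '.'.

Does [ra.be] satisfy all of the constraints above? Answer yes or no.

[ra.be] — σ1 onset /r/, coda /∅/ ok; σ2 onset /b/, coda /∅/ ok → permitted

yes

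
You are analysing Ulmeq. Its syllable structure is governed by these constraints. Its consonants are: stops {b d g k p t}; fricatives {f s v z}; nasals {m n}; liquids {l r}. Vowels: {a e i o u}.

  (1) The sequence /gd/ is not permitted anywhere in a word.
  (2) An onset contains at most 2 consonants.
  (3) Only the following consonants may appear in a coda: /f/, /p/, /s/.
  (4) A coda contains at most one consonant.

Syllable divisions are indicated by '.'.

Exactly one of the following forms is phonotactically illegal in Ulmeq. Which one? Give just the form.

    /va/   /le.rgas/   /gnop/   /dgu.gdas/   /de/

/dgu.gdas/

/va/ — σ1 onset /v/, coda /∅/ ok → phonotactically legal
/le.rgas/ — σ1 onset /l/, coda /∅/ ok; σ2 onset /rg/ (2C), coda /s/ ok → phonotactically legal
/gnop/ — σ1 onset /gn/ (2C), coda /p/ ok → phonotactically legal
/dgu.gdas/ — violates constraint 1: contains banned sequence /gd/ → phonotactically illegal
/de/ — σ1 onset /d/, coda /∅/ ok → phonotactically legal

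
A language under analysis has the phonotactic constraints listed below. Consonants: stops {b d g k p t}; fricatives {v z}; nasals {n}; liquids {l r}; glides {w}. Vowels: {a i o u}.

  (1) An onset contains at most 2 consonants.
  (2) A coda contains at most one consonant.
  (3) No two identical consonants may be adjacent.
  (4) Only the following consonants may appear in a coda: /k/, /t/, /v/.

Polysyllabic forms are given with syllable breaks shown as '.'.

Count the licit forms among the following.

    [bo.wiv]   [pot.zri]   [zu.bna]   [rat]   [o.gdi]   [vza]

6

[bo.wiv] — σ1 onset /b/, coda /∅/ ok; σ2 onset /w/, coda /v/ ok → licit
[pot.zri] — σ1 onset /p/, coda /t/ ok; σ2 onset /zr/ (2C), coda /∅/ ok → licit
[zu.bna] — σ1 onset /z/, coda /∅/ ok; σ2 onset /bn/ (2C), coda /∅/ ok → licit
[rat] — σ1 onset /r/, coda /t/ ok → licit
[o.gdi] — σ1 onset /∅/, coda /∅/ ok; σ2 onset /gd/ (2C), coda /∅/ ok → licit
[vza] — σ1 onset /vz/ (2C), coda /∅/ ok → licit
Licit: [bo.wiv], [pot.zri], [zu.bna], [rat], [o.gdi], [vza] → 6.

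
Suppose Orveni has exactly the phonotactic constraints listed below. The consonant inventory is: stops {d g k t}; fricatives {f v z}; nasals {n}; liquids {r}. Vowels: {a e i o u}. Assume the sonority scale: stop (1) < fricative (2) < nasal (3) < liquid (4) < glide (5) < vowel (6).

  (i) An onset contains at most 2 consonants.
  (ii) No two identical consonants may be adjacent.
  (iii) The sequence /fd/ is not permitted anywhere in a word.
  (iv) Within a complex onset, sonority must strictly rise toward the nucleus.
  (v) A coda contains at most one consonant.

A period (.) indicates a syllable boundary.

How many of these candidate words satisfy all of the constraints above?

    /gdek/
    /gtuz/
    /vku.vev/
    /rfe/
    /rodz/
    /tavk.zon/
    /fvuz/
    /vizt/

0

/gdek/ — violates constraint (iv): syllable 1 onset /gd/: /g/ (stop, 1) → /d/ (stop, 1) does not rise → ill-formed
/gtuz/ — violates constraint (iv): syllable 1 onset /gt/: /g/ (stop, 1) → /t/ (stop, 1) does not rise → ill-formed
/vku.vev/ — violates constraint (iv): syllable 1 onset /vk/: /v/ (fricative, 2) → /k/ (stop, 1) does not rise → ill-formed
/rfe/ — violates constraint (iv): syllable 1 onset /rf/: /r/ (liquid, 4) → /f/ (fricative, 2) does not rise → ill-formed
/rodz/ — violates constraint (v): syllable 1 coda /dz/ has 2 consonants (> 1) → ill-formed
/tavk.zon/ — violates constraint (v): syllable 1 coda /vk/ has 2 consonants (> 1) → ill-formed
/fvuz/ — violates constraint (iv): syllable 1 onset /fv/: /f/ (fricative, 2) → /v/ (fricative, 2) does not rise → ill-formed
/vizt/ — violates constraint (v): syllable 1 coda /zt/ has 2 consonants (> 1) → ill-formed
No form is well-formed → 0.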